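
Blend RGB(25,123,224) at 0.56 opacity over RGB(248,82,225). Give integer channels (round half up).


C = α×F + (1-α)×B, with 1-α = 0.44
R: 0.56×25 + 0.44×248 = 14.00 + 109.12 = 123.12 → 123
G: 0.56×123 + 0.44×82 = 68.88 + 36.08 = 104.96 → 105
B: 0.56×224 + 0.44×225 = 125.44 + 99.00 = 224.44 → 224
= RGB(123, 105, 224)


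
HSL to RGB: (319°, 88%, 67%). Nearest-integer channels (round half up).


H=319°, S=0.88, L=0.67
C = (1-|2L-1|)×S = (1-|0.34|)×0.88 = 0.5808
H' = H/60 = 319/60 ≈ 5.3167; X = C×(1-|H' mod 2 - 1|) = 0.39688
m = L - C/2 = 0.67 - 0.2904 = 0.3796
Sector ⌊H'⌋ = 5 → (R',G',B') = (0.5808, 0.0, 0.39688)
RGB = ((R'+m)×255, (G'+m)×255, (B'+m)×255) = (244.902, 96.798, 198.0024)
Round half up → RGB(245, 97, 198)


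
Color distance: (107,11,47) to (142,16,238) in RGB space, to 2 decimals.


d = √[(R₁-R₂)² + (G₁-G₂)² + (B₁-B₂)²]
d = √[(107-142)² + (11-16)² + (47-238)²]
d = √[1225 + 25 + 36481]
d = √37731
d ≈ 194.24


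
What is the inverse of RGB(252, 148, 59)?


Invert: (255-R, 255-G, 255-B)
R: 255-252 = 3
G: 255-148 = 107
B: 255-59 = 196
= RGB(3, 107, 196)


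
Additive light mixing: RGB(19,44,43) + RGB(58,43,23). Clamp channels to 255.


Additive: each channel = min(255, C₁+C₂)
R: 19+58 = 77 → 77
G: 44+43 = 87 → 87
B: 43+23 = 66 → 66
= RGB(77, 87, 66)


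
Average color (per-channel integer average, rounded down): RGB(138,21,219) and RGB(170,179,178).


Midpoint: each channel = ⌊(C₁+C₂)/2⌋
R: ⌊(138+170)/2⌋ = 154
G: ⌊(21+179)/2⌋ = 100
B: ⌊(219+178)/2⌋ = 198
= RGB(154, 100, 198)


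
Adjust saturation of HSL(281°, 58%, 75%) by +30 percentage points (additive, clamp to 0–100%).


Original S = 58%
Adjustment = +30 percentage points
New S = 58 + (30) = 88
Clamp to [0, 100] → 88
= HSL(281°, 88%, 75%)


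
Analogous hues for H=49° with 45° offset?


Base hue: 49°
Left analog: (49 - 45) mod 360 = 4°
Right analog: (49 + 45) mod 360 = 94°
Analogous hues = 4° and 94°


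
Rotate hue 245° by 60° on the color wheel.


New hue = (H + rotation) mod 360
New hue = (245 + 60) mod 360
= 305 mod 360
= 305°


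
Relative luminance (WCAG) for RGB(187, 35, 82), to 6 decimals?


Linearize each channel (sRGB transfer function): c = v/255; c_lin = c/12.92 if c ≤ 0.04045, else ((c+0.055)/1.055)^2.4
  R: 187/255 ≈ 0.733333 > 0.04045 → ((0.733333+0.055)/1.055)^2.4 ≈ 0.496933
  G: 35/255 ≈ 0.137255 > 0.04045 → ((0.137255+0.055)/1.055)^2.4 ≈ 0.016807
  B: 82/255 ≈ 0.321569 > 0.04045 → ((0.321569+0.055)/1.055)^2.4 ≈ 0.084376
R_lin = 0.496933, G_lin = 0.016807, B_lin = 0.084376
L = 0.2126×R + 0.7152×G + 0.0722×B
L = 0.2126×0.496933 + 0.7152×0.016807 + 0.0722×0.084376
L ≈ 0.123761


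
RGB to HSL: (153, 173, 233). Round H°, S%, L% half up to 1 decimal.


Normalize: R'=153/255≈0.6000, G'=173/255≈0.6784, B'=233/255≈0.9137
Max=233/255, Min=153/255, Δ=Max-Min=80/255
L = (Max+Min)/2 = (233+153)/510 = 386/510 = 0.75686… → L = 75.7%
L > 0.5 → S = Δ/(2-Max-Min) = 80/(510-233-153) = 80/124 = 0.64516… → S = 64.5%
(the 1/255 factors cancel in S and H, so raw channel differences can be used)
Max is B' → H = 60 × ((R-G)/Δ + 4) = 60 × ((153-173)/80 + 4)
  -20/80 + 4 = -0.25 + 4 = 3.75
  H = 60 × 3.75 = 225° → H = 225.0°
= HSL(225.0°, 64.5%, 75.7%)


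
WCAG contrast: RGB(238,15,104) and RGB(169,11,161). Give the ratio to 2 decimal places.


Linearize each sRGB channel c=v/255: c/12.92 if c ≤ 0.04045 else ((c+0.055)/1.055)^2.4
L = 0.2126×R_lin + 0.7152×G_lin + 0.0722×B_lin
Color 1 (238,15,104):
  R=238: 238/255≈0.9333 > 0.04045 → ((0.9333+0.055)/1.055)^2.4 ≈ 0.85499
  G=15: 15/255≈0.0588 > 0.04045 → ((0.0588+0.055)/1.055)^2.4 ≈ 0.00478
  B=104: 104/255≈0.4078 > 0.04045 → ((0.4078+0.055)/1.055)^2.4 ≈ 0.13843
  L1 = 0.2126×0.85499 + 0.7152×0.00478 + 0.0722×0.13843 ≈ 0.19518
Color 2 (169,11,161):
  R=169: 169/255≈0.6627 > 0.04045 → ((0.6627+0.055)/1.055)^2.4 ≈ 0.39676
  G=11: 11/255≈0.0431 > 0.04045 → ((0.0431+0.055)/1.055)^2.4 ≈ 0.00335
  B=161: 161/255≈0.6314 > 0.04045 → ((0.6314+0.055)/1.055)^2.4 ≈ 0.35640
  L2 = 0.2126×0.39676 + 0.7152×0.00335 + 0.0722×0.35640 ≈ 0.11248
Lighter = 0.19518, Darker = 0.11248
Ratio = (L_lighter + 0.05) / (L_darker + 0.05)
Ratio = (0.19518 + 0.05) / (0.11248 + 0.05) = 0.24518 / 0.16248 ≈ 1.5090
Ratio ≈ 1.51:1


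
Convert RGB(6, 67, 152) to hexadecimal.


R = 6 → 06 (hex)
G = 67 → 43 (hex)
B = 152 → 98 (hex)
Hex = #064398


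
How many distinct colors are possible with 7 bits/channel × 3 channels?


Total bits = 7 bits/channel × 3 channels = 21 bits
Distinct colors = 2^21
= 2,097,152 colors


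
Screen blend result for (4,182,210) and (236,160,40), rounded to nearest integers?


Screen: C = 255 - (255-A)×(255-B)/255, rounded to nearest integer
R: 255 - (255-4)×(255-236)/255 = 255 - 4769/255 ≈ 255 - 18.702 = 236.298 → 236
G: 255 - (255-182)×(255-160)/255 = 255 - 6935/255 ≈ 255 - 27.196 = 227.804 → 228
B: 255 - (255-210)×(255-40)/255 = 255 - 9675/255 ≈ 255 - 37.941 = 217.059 → 217
= RGB(236, 228, 217)


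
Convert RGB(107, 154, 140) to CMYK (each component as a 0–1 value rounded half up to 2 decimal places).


R'=107/255≈0.4196, G'=154/255≈0.6039, B'=140/255≈0.5490
K = 1 - max(R',G',B') = 1 - 154/255 = 101/255 = 0.39607… → 0.40
(1-R'-K)/(1-K) simplifies to (max-R)/max with max = 154:
C = (154-107)/154 = 47/154 = 0.30519… → 0.31
M = (154-154)/154 = 0/154 = 0 → 0.00
Y = (154-140)/154 = 14/154 = 0.09090… → 0.09
= CMYK(0.31, 0.00, 0.09, 0.40)


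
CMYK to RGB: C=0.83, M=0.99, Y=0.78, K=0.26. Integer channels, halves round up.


R = 255 × (1-C) × (1-K) = 255 × 0.17 × 0.74 = 32.079 → 32
G = 255 × (1-M) × (1-K) = 255 × 0.01 × 0.74 = 1.887 → 2
B = 255 × (1-Y) × (1-K) = 255 × 0.22 × 0.74 = 41.514 → 42
= RGB(32, 2, 42)


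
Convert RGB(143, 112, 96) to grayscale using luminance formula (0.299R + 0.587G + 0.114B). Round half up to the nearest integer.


Gray = 0.299×R + 0.587×G + 0.114×B
Gray = 0.299×143 + 0.587×112 + 0.114×96
Gray = 42.757 + 65.744 + 10.944
Gray = 119.445 → round half up → 119
Gray = 119


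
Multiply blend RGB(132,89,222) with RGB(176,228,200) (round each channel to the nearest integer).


Multiply: C = A×B/255, rounded to nearest integer
R: 132×176/255 = 23232/255 ≈ 91.106 → 91
G: 89×228/255 = 20292/255 ≈ 79.576 → 80
B: 222×200/255 = 44400/255 ≈ 174.118 → 174
= RGB(91, 80, 174)


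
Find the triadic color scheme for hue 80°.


Triadic: equally spaced at 120° intervals
H1 = 80°
H2 = (80 + 120) mod 360 = 200°
H3 = (80 + 240) mod 360 = 320°
Triadic = 80°, 200°, 320°


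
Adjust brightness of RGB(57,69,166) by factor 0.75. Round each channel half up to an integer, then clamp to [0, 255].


Multiply each channel by 0.75, round half up, clamp to [0, 255]
R: 57×0.75 = 42.75 → round → 43
G: 69×0.75 = 51.75 → round → 52
B: 166×0.75 = 124.5 → round → 125
= RGB(43, 52, 125)


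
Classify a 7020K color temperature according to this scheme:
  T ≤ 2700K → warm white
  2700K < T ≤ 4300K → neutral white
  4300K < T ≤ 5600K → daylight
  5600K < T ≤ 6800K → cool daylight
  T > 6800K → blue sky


Temperature: 7020K
7020K > 6800K → blue sky
Classification: blue sky


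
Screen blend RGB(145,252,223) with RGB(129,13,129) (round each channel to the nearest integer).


Screen: C = 255 - (255-A)×(255-B)/255, rounded to nearest integer
R: 255 - (255-145)×(255-129)/255 = 255 - 13860/255 ≈ 255 - 54.353 = 200.647 → 201
G: 255 - (255-252)×(255-13)/255 = 255 - 726/255 ≈ 255 - 2.847 = 252.153 → 252
B: 255 - (255-223)×(255-129)/255 = 255 - 4032/255 ≈ 255 - 15.812 = 239.188 → 239
= RGB(201, 252, 239)


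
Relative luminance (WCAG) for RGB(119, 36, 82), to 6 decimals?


Linearize each channel (sRGB transfer function): c = v/255; c_lin = c/12.92 if c ≤ 0.04045, else ((c+0.055)/1.055)^2.4
  R: 119/255 ≈ 0.466667 > 0.04045 → ((0.466667+0.055)/1.055)^2.4 ≈ 0.184475
  G: 36/255 ≈ 0.141176 > 0.04045 → ((0.141176+0.055)/1.055)^2.4 ≈ 0.017642
  B: 82/255 ≈ 0.321569 > 0.04045 → ((0.321569+0.055)/1.055)^2.4 ≈ 0.084376
R_lin = 0.184475, G_lin = 0.017642, B_lin = 0.084376
L = 0.2126×R + 0.7152×G + 0.0722×B
L = 0.2126×0.184475 + 0.7152×0.017642 + 0.0722×0.084376
L ≈ 0.057929


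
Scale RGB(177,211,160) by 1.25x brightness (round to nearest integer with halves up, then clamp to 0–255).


Multiply each channel by 1.25, round half up, clamp to [0, 255]
R: 177×1.25 = 221.25 → round → 221
G: 211×1.25 = 263.75 → round → 264 → clamp → 255
B: 160×1.25 = 200
= RGB(221, 255, 200)


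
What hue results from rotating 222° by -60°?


New hue = (H + rotation) mod 360
New hue = (222 -60) mod 360
= 162 mod 360
= 162°


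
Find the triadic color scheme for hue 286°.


Triadic: equally spaced at 120° intervals
H1 = 286°
H2 = (286 + 120) mod 360 = 46°
H3 = (286 + 240) mod 360 = 166°
Triadic = 286°, 46°, 166°


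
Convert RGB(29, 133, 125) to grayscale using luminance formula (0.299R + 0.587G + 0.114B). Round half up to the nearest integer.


Gray = 0.299×R + 0.587×G + 0.114×B
Gray = 0.299×29 + 0.587×133 + 0.114×125
Gray = 8.671 + 78.071 + 14.250
Gray = 100.992 → round half up → 101
Gray = 101


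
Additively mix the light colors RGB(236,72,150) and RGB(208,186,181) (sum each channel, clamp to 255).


Additive: each channel = min(255, C₁+C₂)
R: 236+208 = 444 → 255
G: 72+186 = 258 → 255
B: 150+181 = 331 → 255
= RGB(255, 255, 255)


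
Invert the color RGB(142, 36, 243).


Invert: (255-R, 255-G, 255-B)
R: 255-142 = 113
G: 255-36 = 219
B: 255-243 = 12
= RGB(113, 219, 12)


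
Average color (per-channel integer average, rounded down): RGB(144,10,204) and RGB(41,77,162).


Midpoint: each channel = ⌊(C₁+C₂)/2⌋
R: ⌊(144+41)/2⌋ = 92
G: ⌊(10+77)/2⌋ = 43
B: ⌊(204+162)/2⌋ = 183
= RGB(92, 43, 183)


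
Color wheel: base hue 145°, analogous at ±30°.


Base hue: 145°
Left analog: (145 - 30) mod 360 = 115°
Right analog: (145 + 30) mod 360 = 175°
Analogous hues = 115° and 175°


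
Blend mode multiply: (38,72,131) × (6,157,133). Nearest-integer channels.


Multiply: C = A×B/255, rounded to nearest integer
R: 38×6/255 = 228/255 ≈ 0.894 → 1
G: 72×157/255 = 11304/255 ≈ 44.329 → 44
B: 131×133/255 = 17423/255 ≈ 68.325 → 68
= RGB(1, 44, 68)


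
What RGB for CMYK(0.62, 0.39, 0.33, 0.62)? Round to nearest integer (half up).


R = 255 × (1-C) × (1-K) = 255 × 0.38 × 0.38 = 36.822 → 37
G = 255 × (1-M) × (1-K) = 255 × 0.61 × 0.38 = 59.109 → 59
B = 255 × (1-Y) × (1-K) = 255 × 0.67 × 0.38 = 64.923 → 65
= RGB(37, 59, 65)


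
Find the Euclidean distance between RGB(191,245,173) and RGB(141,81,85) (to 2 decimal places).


d = √[(R₁-R₂)² + (G₁-G₂)² + (B₁-B₂)²]
d = √[(191-141)² + (245-81)² + (173-85)²]
d = √[2500 + 26896 + 7744]
d = √37140
d ≈ 192.72


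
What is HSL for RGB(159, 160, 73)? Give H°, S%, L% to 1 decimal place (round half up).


Normalize: R'=159/255≈0.6235, G'=160/255≈0.6275, B'=73/255≈0.2863
Max=160/255, Min=73/255, Δ=Max-Min=87/255
L = (Max+Min)/2 = (160+73)/510 = 233/510 = 0.45686… → L = 45.7%
L ≤ 0.5 → S = Δ/(Max+Min) = 87/(160+73) = 87/233 = 0.37339… → S = 37.3%
(the 1/255 factors cancel in S and H, so raw channel differences can be used)
Max is G' → H = 60 × ((B-R)/Δ + 2) = 60 × ((73-159)/87 + 2)
  -86/87 + 2 = -0.9885… + 2 = 1.0114…
  H = 60 × 1.0114… = 60.689…° → H = 60.7°
= HSL(60.7°, 37.3%, 45.7%)


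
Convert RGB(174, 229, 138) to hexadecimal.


R = 174 → AE (hex)
G = 229 → E5 (hex)
B = 138 → 8A (hex)
Hex = #AEE58A


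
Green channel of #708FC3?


Color: #708FC3
R = 70 = 112
G = 8F = 143
B = C3 = 195
Green = 143


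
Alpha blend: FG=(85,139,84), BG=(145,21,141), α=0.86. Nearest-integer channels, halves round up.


C = α×F + (1-α)×B, with 1-α = 0.14
R: 0.86×85 + 0.14×145 = 73.10 + 20.30 = 93.40 → 93
G: 0.86×139 + 0.14×21 = 119.54 + 2.94 = 122.48 → 122
B: 0.86×84 + 0.14×141 = 72.24 + 19.74 = 91.98 → 92
= RGB(93, 122, 92)


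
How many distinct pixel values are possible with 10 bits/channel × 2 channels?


Total bits = 10 bits/channel × 2 channels = 20 bits
Distinct pixel values = 2^20
= 1,048,576 pixel values


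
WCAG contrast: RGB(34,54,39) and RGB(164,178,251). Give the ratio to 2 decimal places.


Linearize each sRGB channel c=v/255: c/12.92 if c ≤ 0.04045 else ((c+0.055)/1.055)^2.4
L = 0.2126×R_lin + 0.7152×G_lin + 0.0722×B_lin
Color 1 (34,54,39):
  R=34: 34/255≈0.1333 > 0.04045 → ((0.1333+0.055)/1.055)^2.4 ≈ 0.01600
  G=54: 54/255≈0.2118 > 0.04045 → ((0.2118+0.055)/1.055)^2.4 ≈ 0.03689
  B=39: 39/255≈0.1529 > 0.04045 → ((0.1529+0.055)/1.055)^2.4 ≈ 0.02029
  L1 = 0.2126×0.01600 + 0.7152×0.03689 + 0.0722×0.02029 ≈ 0.03125
Color 2 (164,178,251):
  R=164: 164/255≈0.6431 > 0.04045 → ((0.6431+0.055)/1.055)^2.4 ≈ 0.37124
  G=178: 178/255≈0.6980 > 0.04045 → ((0.6980+0.055)/1.055)^2.4 ≈ 0.44520
  B=251: 251/255≈0.9843 > 0.04045 → ((0.9843+0.055)/1.055)^2.4 ≈ 0.96469
  L2 = 0.2126×0.37124 + 0.7152×0.44520 + 0.0722×0.96469 ≈ 0.46698
Lighter = 0.46698, Darker = 0.03125
Ratio = (L_lighter + 0.05) / (L_darker + 0.05)
Ratio = (0.46698 + 0.05) / (0.03125 + 0.05) = 0.51698 / 0.08125 ≈ 6.3630
Ratio ≈ 6.36:1


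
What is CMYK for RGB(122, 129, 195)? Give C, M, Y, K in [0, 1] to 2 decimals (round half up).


R'=122/255≈0.4784, G'=129/255≈0.5059, B'=195/255≈0.7647
K = 1 - max(R',G',B') = 1 - 195/255 = 60/255 = 0.23529… → 0.24
(1-R'-K)/(1-K) simplifies to (max-R)/max with max = 195:
C = (195-122)/195 = 73/195 = 0.37435… → 0.37
M = (195-129)/195 = 66/195 = 0.33846… → 0.34
Y = (195-195)/195 = 0/195 = 0 → 0.00
= CMYK(0.37, 0.34, 0.00, 0.24)


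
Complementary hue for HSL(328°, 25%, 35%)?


Complement = opposite side of color wheel = hue + 180°
H' = (328 + 180) mod 360 = 148°
S and L unchanged.
= HSL(148°, 25%, 35%)


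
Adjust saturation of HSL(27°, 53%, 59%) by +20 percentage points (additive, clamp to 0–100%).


Original S = 53%
Adjustment = +20 percentage points
New S = 53 + (20) = 73
Clamp to [0, 100] → 73
= HSL(27°, 73%, 59%)


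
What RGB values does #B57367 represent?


B5 → 181 (R)
73 → 115 (G)
67 → 103 (B)
= RGB(181, 115, 103)


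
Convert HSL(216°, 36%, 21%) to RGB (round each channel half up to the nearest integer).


H=216°, S=0.36, L=0.21
C = (1-|2L-1|)×S = (1-|-0.58|)×0.36 = 0.1512
H' = H/60 = 216/60 ≈ 3.6000; X = C×(1-|H' mod 2 - 1|) = 0.06048
m = L - C/2 = 0.21 - 0.0756 = 0.1344
Sector ⌊H'⌋ = 3 → (R',G',B') = (0.0, 0.06048, 0.1512)
RGB = ((R'+m)×255, (G'+m)×255, (B'+m)×255) = (34.272, 49.6944, 72.828)
Round half up → RGB(34, 50, 73)


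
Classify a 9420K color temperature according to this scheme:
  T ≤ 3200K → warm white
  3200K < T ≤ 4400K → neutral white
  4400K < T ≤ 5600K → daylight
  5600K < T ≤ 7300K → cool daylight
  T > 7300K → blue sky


Temperature: 9420K
9420K > 7300K → blue sky
Classification: blue sky


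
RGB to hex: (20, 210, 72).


R = 20 → 14 (hex)
G = 210 → D2 (hex)
B = 72 → 48 (hex)
Hex = #14D248


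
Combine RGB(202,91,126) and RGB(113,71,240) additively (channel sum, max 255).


Additive: each channel = min(255, C₁+C₂)
R: 202+113 = 315 → 255
G: 91+71 = 162 → 162
B: 126+240 = 366 → 255
= RGB(255, 162, 255)


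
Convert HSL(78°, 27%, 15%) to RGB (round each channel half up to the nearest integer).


H=78°, S=0.27, L=0.15
C = (1-|2L-1|)×S = (1-|-0.70|)×0.27 = 0.081
H' = H/60 = 78/60 ≈ 1.3000; X = C×(1-|H' mod 2 - 1|) = 0.0567
m = L - C/2 = 0.15 - 0.0405 = 0.1095
Sector ⌊H'⌋ = 1 → (R',G',B') = (0.0567, 0.081, 0.0)
RGB = ((R'+m)×255, (G'+m)×255, (B'+m)×255) = (42.381, 48.5775, 27.9225)
Round half up → RGB(42, 49, 28)


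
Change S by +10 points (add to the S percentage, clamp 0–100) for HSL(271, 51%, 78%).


Original S = 51%
Adjustment = +10 percentage points
New S = 51 + (10) = 61
Clamp to [0, 100] → 61
= HSL(271°, 61%, 78%)


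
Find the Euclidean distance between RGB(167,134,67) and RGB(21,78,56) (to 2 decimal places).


d = √[(R₁-R₂)² + (G₁-G₂)² + (B₁-B₂)²]
d = √[(167-21)² + (134-78)² + (67-56)²]
d = √[21316 + 3136 + 121]
d = √24573
d ≈ 156.76


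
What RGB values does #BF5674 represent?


BF → 191 (R)
56 → 86 (G)
74 → 116 (B)
= RGB(191, 86, 116)


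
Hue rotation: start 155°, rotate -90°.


New hue = (H + rotation) mod 360
New hue = (155 -90) mod 360
= 65 mod 360
= 65°


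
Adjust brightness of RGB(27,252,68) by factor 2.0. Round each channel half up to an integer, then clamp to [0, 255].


Multiply each channel by 2.0, round half up, clamp to [0, 255]
R: 27×2.0 = 54
G: 252×2.0 = 504 → clamp → 255
B: 68×2.0 = 136
= RGB(54, 255, 136)


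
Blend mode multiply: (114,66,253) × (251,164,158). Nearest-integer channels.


Multiply: C = A×B/255, rounded to nearest integer
R: 114×251/255 = 28614/255 ≈ 112.212 → 112
G: 66×164/255 = 10824/255 ≈ 42.447 → 42
B: 253×158/255 = 39974/255 ≈ 156.761 → 157
= RGB(112, 42, 157)


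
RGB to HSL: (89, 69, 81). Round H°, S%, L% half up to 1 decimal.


Normalize: R'=89/255≈0.3490, G'=69/255≈0.2706, B'=81/255≈0.3176
Max=89/255, Min=69/255, Δ=Max-Min=20/255
L = (Max+Min)/2 = (89+69)/510 = 158/510 = 0.30980… → L = 31.0%
L ≤ 0.5 → S = Δ/(Max+Min) = 20/(89+69) = 20/158 = 0.12658… → S = 12.7%
(the 1/255 factors cancel in S and H, so raw channel differences can be used)
Max is R' → H = 60 × (((G-B)/Δ) mod 6) = 60 × (((69-81)/20) mod 6)
  (-12)/20 = -0.6; negative, so add 6 → 5.4
  H = 60 × 5.4 = 324° → H = 324.0°
= HSL(324.0°, 12.7%, 31.0%)


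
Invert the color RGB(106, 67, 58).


Invert: (255-R, 255-G, 255-B)
R: 255-106 = 149
G: 255-67 = 188
B: 255-58 = 197
= RGB(149, 188, 197)


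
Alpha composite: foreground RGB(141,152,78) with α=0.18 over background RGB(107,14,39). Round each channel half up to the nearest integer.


C = α×F + (1-α)×B, with 1-α = 0.82
R: 0.18×141 + 0.82×107 = 25.38 + 87.74 = 113.12 → 113
G: 0.18×152 + 0.82×14 = 27.36 + 11.48 = 38.84 → 39
B: 0.18×78 + 0.82×39 = 14.04 + 31.98 = 46.02 → 46
= RGB(113, 39, 46)


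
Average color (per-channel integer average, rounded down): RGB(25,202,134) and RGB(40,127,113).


Midpoint: each channel = ⌊(C₁+C₂)/2⌋
R: ⌊(25+40)/2⌋ = 32
G: ⌊(202+127)/2⌋ = 164
B: ⌊(134+113)/2⌋ = 123
= RGB(32, 164, 123)


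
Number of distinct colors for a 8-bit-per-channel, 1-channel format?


Total bits = 8 bits/channel × 1 channels = 8 bits
Distinct colors = 2^8
= 256 colors


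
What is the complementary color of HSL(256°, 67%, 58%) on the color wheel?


Complement = opposite side of color wheel = hue + 180°
H' = (256 + 180) mod 360 = 76°
S and L unchanged.
= HSL(76°, 67%, 58%)


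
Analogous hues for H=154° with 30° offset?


Base hue: 154°
Left analog: (154 - 30) mod 360 = 124°
Right analog: (154 + 30) mod 360 = 184°
Analogous hues = 124° and 184°


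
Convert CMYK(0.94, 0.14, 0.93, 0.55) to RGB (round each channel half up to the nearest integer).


R = 255 × (1-C) × (1-K) = 255 × 0.06 × 0.45 = 6.885 → 7
G = 255 × (1-M) × (1-K) = 255 × 0.86 × 0.45 = 98.685 → 99
B = 255 × (1-Y) × (1-K) = 255 × 0.07 × 0.45 = 8.0325 → 8
= RGB(7, 99, 8)


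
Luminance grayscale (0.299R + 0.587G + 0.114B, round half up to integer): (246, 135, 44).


Gray = 0.299×R + 0.587×G + 0.114×B
Gray = 0.299×246 + 0.587×135 + 0.114×44
Gray = 73.554 + 79.245 + 5.016
Gray = 157.815 → round half up → 158
Gray = 158


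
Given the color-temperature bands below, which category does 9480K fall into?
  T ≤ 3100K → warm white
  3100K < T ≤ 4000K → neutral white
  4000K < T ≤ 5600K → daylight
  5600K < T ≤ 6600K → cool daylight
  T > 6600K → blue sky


Temperature: 9480K
9480K > 6600K → blue sky
Classification: blue sky


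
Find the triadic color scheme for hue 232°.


Triadic: equally spaced at 120° intervals
H1 = 232°
H2 = (232 + 120) mod 360 = 352°
H3 = (232 + 240) mod 360 = 112°
Triadic = 232°, 352°, 112°


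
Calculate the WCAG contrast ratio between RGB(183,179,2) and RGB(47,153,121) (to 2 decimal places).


Linearize each sRGB channel c=v/255: c/12.92 if c ≤ 0.04045 else ((c+0.055)/1.055)^2.4
L = 0.2126×R_lin + 0.7152×G_lin + 0.0722×B_lin
Color 1 (183,179,2):
  R=183: 183/255≈0.7176 > 0.04045 → ((0.7176+0.055)/1.055)^2.4 ≈ 0.47353
  G=179: 179/255≈0.7020 > 0.04045 → ((0.7020+0.055)/1.055)^2.4 ≈ 0.45079
  B=2: 2/255≈0.0078 ≤ 0.04045 → 0.0078/12.92 ≈ 0.00061
  L1 = 0.2126×0.47353 + 0.7152×0.45079 + 0.0722×0.00061 ≈ 0.42312
Color 2 (47,153,121):
  R=47: 47/255≈0.1843 > 0.04045 → ((0.1843+0.055)/1.055)^2.4 ≈ 0.02843
  G=153: 153/255≈0.6000 > 0.04045 → ((0.6000+0.055)/1.055)^2.4 ≈ 0.31855
  B=121: 121/255≈0.4745 > 0.04045 → ((0.4745+0.055)/1.055)^2.4 ≈ 0.19120
  L2 = 0.2126×0.02843 + 0.7152×0.31855 + 0.0722×0.19120 ≈ 0.24767
Lighter = 0.42312, Darker = 0.24767
Ratio = (L_lighter + 0.05) / (L_darker + 0.05)
Ratio = (0.42312 + 0.05) / (0.24767 + 0.05) = 0.47312 / 0.29767 ≈ 1.5894
Ratio ≈ 1.59:1


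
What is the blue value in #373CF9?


Color: #373CF9
R = 37 = 55
G = 3C = 60
B = F9 = 249
Blue = 249


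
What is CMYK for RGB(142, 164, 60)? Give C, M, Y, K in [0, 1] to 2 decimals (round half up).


R'=142/255≈0.5569, G'=164/255≈0.6431, B'=60/255≈0.2353
K = 1 - max(R',G',B') = 1 - 164/255 = 91/255 = 0.35686… → 0.36
(1-R'-K)/(1-K) simplifies to (max-R)/max with max = 164:
C = (164-142)/164 = 22/164 = 0.13414… → 0.13
M = (164-164)/164 = 0/164 = 0 → 0.00
Y = (164-60)/164 = 104/164 = 0.63414… → 0.63
= CMYK(0.13, 0.00, 0.63, 0.36)


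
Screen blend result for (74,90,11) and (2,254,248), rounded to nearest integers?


Screen: C = 255 - (255-A)×(255-B)/255, rounded to nearest integer
R: 255 - (255-74)×(255-2)/255 = 255 - 45793/255 ≈ 255 - 179.580 = 75.420 → 75
G: 255 - (255-90)×(255-254)/255 = 255 - 165/255 ≈ 255 - 0.647 = 254.353 → 254
B: 255 - (255-11)×(255-248)/255 = 255 - 1708/255 ≈ 255 - 6.698 = 248.302 → 248
= RGB(75, 254, 248)


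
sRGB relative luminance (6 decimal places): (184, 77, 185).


Linearize each channel (sRGB transfer function): c = v/255; c_lin = c/12.92 if c ≤ 0.04045, else ((c+0.055)/1.055)^2.4
  R: 184/255 ≈ 0.721569 > 0.04045 → ((0.721569+0.055)/1.055)^2.4 ≈ 0.479320
  G: 77/255 ≈ 0.301961 > 0.04045 → ((0.301961+0.055)/1.055)^2.4 ≈ 0.074214
  B: 185/255 ≈ 0.725490 > 0.04045 → ((0.725490+0.055)/1.055)^2.4 ≈ 0.485150
R_lin = 0.479320, G_lin = 0.074214, B_lin = 0.485150
L = 0.2126×R + 0.7152×G + 0.0722×B
L = 0.2126×0.479320 + 0.7152×0.074214 + 0.0722×0.485150
L ≈ 0.190009


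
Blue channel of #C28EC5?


Color: #C28EC5
R = C2 = 194
G = 8E = 142
B = C5 = 197
Blue = 197


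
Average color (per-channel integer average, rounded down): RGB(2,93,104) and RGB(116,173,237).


Midpoint: each channel = ⌊(C₁+C₂)/2⌋
R: ⌊(2+116)/2⌋ = 59
G: ⌊(93+173)/2⌋ = 133
B: ⌊(104+237)/2⌋ = 170
= RGB(59, 133, 170)


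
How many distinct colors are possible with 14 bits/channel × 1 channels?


Total bits = 14 bits/channel × 1 channels = 14 bits
Distinct colors = 2^14
= 16,384 colors


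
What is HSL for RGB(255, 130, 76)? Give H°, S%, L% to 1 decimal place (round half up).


Normalize: R'=255/255≈1.0000, G'=130/255≈0.5098, B'=76/255≈0.2980
Max=255/255, Min=76/255, Δ=Max-Min=179/255
L = (Max+Min)/2 = (255+76)/510 = 331/510 = 0.64901… → L = 64.9%
L > 0.5 → S = Δ/(2-Max-Min) = 179/(510-255-76) = 179/179 = 1 → S = 100.0%
(the 1/255 factors cancel in S and H, so raw channel differences can be used)
Max is R' → H = 60 × (((G-B)/Δ) mod 6) = 60 × (((130-76)/179) mod 6)
  54/179 = 0.3016…
  H = 60 × 0.3016… = 18.100…° → H = 18.1°
= HSL(18.1°, 100.0%, 64.9%)


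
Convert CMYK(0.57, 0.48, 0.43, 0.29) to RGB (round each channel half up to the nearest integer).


R = 255 × (1-C) × (1-K) = 255 × 0.43 × 0.71 = 77.8515 → 78
G = 255 × (1-M) × (1-K) = 255 × 0.52 × 0.71 = 94.146 → 94
B = 255 × (1-Y) × (1-K) = 255 × 0.57 × 0.71 = 103.1985 → 103
= RGB(78, 94, 103)


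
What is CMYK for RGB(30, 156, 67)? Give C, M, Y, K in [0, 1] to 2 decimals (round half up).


R'=30/255≈0.1176, G'=156/255≈0.6118, B'=67/255≈0.2627
K = 1 - max(R',G',B') = 1 - 156/255 = 99/255 = 0.38823… → 0.39
(1-R'-K)/(1-K) simplifies to (max-R)/max with max = 156:
C = (156-30)/156 = 126/156 = 0.80769… → 0.81
M = (156-156)/156 = 0/156 = 0 → 0.00
Y = (156-67)/156 = 89/156 = 0.57051… → 0.57
= CMYK(0.81, 0.00, 0.57, 0.39)


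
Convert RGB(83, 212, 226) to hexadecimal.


R = 83 → 53 (hex)
G = 212 → D4 (hex)
B = 226 → E2 (hex)
Hex = #53D4E2


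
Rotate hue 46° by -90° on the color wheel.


New hue = (H + rotation) mod 360
New hue = (46 -90) mod 360
= -44 mod 360
= 316°


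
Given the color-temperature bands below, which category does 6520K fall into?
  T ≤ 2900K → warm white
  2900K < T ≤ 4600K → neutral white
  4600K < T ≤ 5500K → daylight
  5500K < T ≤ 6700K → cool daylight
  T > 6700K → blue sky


Temperature: 6520K
5500K < 6520K ≤ 6700K → cool daylight
Classification: cool daylight


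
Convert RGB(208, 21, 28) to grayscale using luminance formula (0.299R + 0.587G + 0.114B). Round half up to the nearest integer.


Gray = 0.299×R + 0.587×G + 0.114×B
Gray = 0.299×208 + 0.587×21 + 0.114×28
Gray = 62.192 + 12.327 + 3.192
Gray = 77.711 → round half up → 78
Gray = 78


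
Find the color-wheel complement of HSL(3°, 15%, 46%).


Complement = opposite side of color wheel = hue + 180°
H' = (3 + 180) mod 360 = 183°
S and L unchanged.
= HSL(183°, 15%, 46%)


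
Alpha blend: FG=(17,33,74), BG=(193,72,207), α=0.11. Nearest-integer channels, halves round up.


C = α×F + (1-α)×B, with 1-α = 0.89
R: 0.11×17 + 0.89×193 = 1.87 + 171.77 = 173.64 → 174
G: 0.11×33 + 0.89×72 = 3.63 + 64.08 = 67.71 → 68
B: 0.11×74 + 0.89×207 = 8.14 + 184.23 = 192.37 → 192
= RGB(174, 68, 192)


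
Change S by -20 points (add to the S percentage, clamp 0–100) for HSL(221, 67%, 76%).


Original S = 67%
Adjustment = -20 percentage points
New S = 67 + (-20) = 47
Clamp to [0, 100] → 47
= HSL(221°, 47%, 76%)


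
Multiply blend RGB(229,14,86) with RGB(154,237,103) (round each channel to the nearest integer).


Multiply: C = A×B/255, rounded to nearest integer
R: 229×154/255 = 35266/255 ≈ 138.298 → 138
G: 14×237/255 = 3318/255 ≈ 13.012 → 13
B: 86×103/255 = 8858/255 ≈ 34.737 → 35
= RGB(138, 13, 35)


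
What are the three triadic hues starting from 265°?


Triadic: equally spaced at 120° intervals
H1 = 265°
H2 = (265 + 120) mod 360 = 25°
H3 = (265 + 240) mod 360 = 145°
Triadic = 265°, 25°, 145°


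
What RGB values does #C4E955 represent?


C4 → 196 (R)
E9 → 233 (G)
55 → 85 (B)
= RGB(196, 233, 85)


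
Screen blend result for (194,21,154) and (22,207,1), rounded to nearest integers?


Screen: C = 255 - (255-A)×(255-B)/255, rounded to nearest integer
R: 255 - (255-194)×(255-22)/255 = 255 - 14213/255 ≈ 255 - 55.737 = 199.263 → 199
G: 255 - (255-21)×(255-207)/255 = 255 - 11232/255 ≈ 255 - 44.047 = 210.953 → 211
B: 255 - (255-154)×(255-1)/255 = 255 - 25654/255 ≈ 255 - 100.604 = 154.396 → 154
= RGB(199, 211, 154)


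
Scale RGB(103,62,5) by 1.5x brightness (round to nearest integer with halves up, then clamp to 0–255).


Multiply each channel by 1.5, round half up, clamp to [0, 255]
R: 103×1.5 = 154.5 → round → 155
G: 62×1.5 = 93
B: 5×1.5 = 7.5 → round → 8
= RGB(155, 93, 8)


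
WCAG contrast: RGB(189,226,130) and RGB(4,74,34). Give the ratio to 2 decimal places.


Linearize each sRGB channel c=v/255: c/12.92 if c ≤ 0.04045 else ((c+0.055)/1.055)^2.4
L = 0.2126×R_lin + 0.7152×G_lin + 0.0722×B_lin
Color 1 (189,226,130):
  R=189: 189/255≈0.7412 > 0.04045 → ((0.7412+0.055)/1.055)^2.4 ≈ 0.50888
  G=226: 226/255≈0.8863 > 0.04045 → ((0.8863+0.055)/1.055)^2.4 ≈ 0.76052
  B=130: 130/255≈0.5098 > 0.04045 → ((0.5098+0.055)/1.055)^2.4 ≈ 0.22323
  L1 = 0.2126×0.50888 + 0.7152×0.76052 + 0.0722×0.22323 ≈ 0.66823
Color 2 (4,74,34):
  R=4: 4/255≈0.0157 ≤ 0.04045 → 0.0157/12.92 ≈ 0.00121
  G=74: 74/255≈0.2902 > 0.04045 → ((0.2902+0.055)/1.055)^2.4 ≈ 0.06848
  B=34: 34/255≈0.1333 > 0.04045 → ((0.1333+0.055)/1.055)^2.4 ≈ 0.01600
  L2 = 0.2126×0.00121 + 0.7152×0.06848 + 0.0722×0.01600 ≈ 0.05039
Lighter = 0.66823, Darker = 0.05039
Ratio = (L_lighter + 0.05) / (L_darker + 0.05)
Ratio = (0.66823 + 0.05) / (0.05039 + 0.05) = 0.71823 / 0.10039 ≈ 7.1545
Ratio ≈ 7.15:1


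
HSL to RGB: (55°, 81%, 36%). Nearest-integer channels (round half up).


H=55°, S=0.81, L=0.36
C = (1-|2L-1|)×S = (1-|-0.28|)×0.81 = 0.5832
H' = H/60 = 55/60 ≈ 0.9167; X = C×(1-|H' mod 2 - 1|) = 0.5346
m = L - C/2 = 0.36 - 0.2916 = 0.0684
Sector ⌊H'⌋ = 0 → (R',G',B') = (0.5832, 0.5346, 0.0)
RGB = ((R'+m)×255, (G'+m)×255, (B'+m)×255) = (166.158, 153.765, 17.442)
Round half up → RGB(166, 154, 17)


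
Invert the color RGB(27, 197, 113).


Invert: (255-R, 255-G, 255-B)
R: 255-27 = 228
G: 255-197 = 58
B: 255-113 = 142
= RGB(228, 58, 142)


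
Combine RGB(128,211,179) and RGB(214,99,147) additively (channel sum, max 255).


Additive: each channel = min(255, C₁+C₂)
R: 128+214 = 342 → 255
G: 211+99 = 310 → 255
B: 179+147 = 326 → 255
= RGB(255, 255, 255)


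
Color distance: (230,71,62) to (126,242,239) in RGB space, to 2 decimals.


d = √[(R₁-R₂)² + (G₁-G₂)² + (B₁-B₂)²]
d = √[(230-126)² + (71-242)² + (62-239)²]
d = √[10816 + 29241 + 31329]
d = √71386
d ≈ 267.18


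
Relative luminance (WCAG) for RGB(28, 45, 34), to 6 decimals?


Linearize each channel (sRGB transfer function): c = v/255; c_lin = c/12.92 if c ≤ 0.04045, else ((c+0.055)/1.055)^2.4
  R: 28/255 ≈ 0.109804 > 0.04045 → ((0.109804+0.055)/1.055)^2.4 ≈ 0.011612
  G: 45/255 ≈ 0.176471 > 0.04045 → ((0.176471+0.055)/1.055)^2.4 ≈ 0.026241
  B: 34/255 ≈ 0.133333 > 0.04045 → ((0.133333+0.055)/1.055)^2.4 ≈ 0.015996
R_lin = 0.011612, G_lin = 0.026241, B_lin = 0.015996
L = 0.2126×R + 0.7152×G + 0.0722×B
L = 0.2126×0.011612 + 0.7152×0.026241 + 0.0722×0.015996
L ≈ 0.022391


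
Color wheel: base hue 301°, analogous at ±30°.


Base hue: 301°
Left analog: (301 - 30) mod 360 = 271°
Right analog: (301 + 30) mod 360 = 331°
Analogous hues = 271° and 331°


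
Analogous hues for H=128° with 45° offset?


Base hue: 128°
Left analog: (128 - 45) mod 360 = 83°
Right analog: (128 + 45) mod 360 = 173°
Analogous hues = 83° and 173°


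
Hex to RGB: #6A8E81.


6A → 106 (R)
8E → 142 (G)
81 → 129 (B)
= RGB(106, 142, 129)


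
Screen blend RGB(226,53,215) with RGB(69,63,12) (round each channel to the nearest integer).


Screen: C = 255 - (255-A)×(255-B)/255, rounded to nearest integer
R: 255 - (255-226)×(255-69)/255 = 255 - 5394/255 ≈ 255 - 21.153 = 233.847 → 234
G: 255 - (255-53)×(255-63)/255 = 255 - 38784/255 ≈ 255 - 152.094 = 102.906 → 103
B: 255 - (255-215)×(255-12)/255 = 255 - 9720/255 ≈ 255 - 38.118 = 216.882 → 217
= RGB(234, 103, 217)


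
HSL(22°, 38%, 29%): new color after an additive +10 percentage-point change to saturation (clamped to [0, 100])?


Original S = 38%
Adjustment = +10 percentage points
New S = 38 + (10) = 48
Clamp to [0, 100] → 48
= HSL(22°, 48%, 29%)


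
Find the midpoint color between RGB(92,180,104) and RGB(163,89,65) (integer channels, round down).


Midpoint: each channel = ⌊(C₁+C₂)/2⌋
R: ⌊(92+163)/2⌋ = 127
G: ⌊(180+89)/2⌋ = 134
B: ⌊(104+65)/2⌋ = 84
= RGB(127, 134, 84)


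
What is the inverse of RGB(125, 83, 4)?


Invert: (255-R, 255-G, 255-B)
R: 255-125 = 130
G: 255-83 = 172
B: 255-4 = 251
= RGB(130, 172, 251)


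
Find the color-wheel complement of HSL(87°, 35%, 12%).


Complement = opposite side of color wheel = hue + 180°
H' = (87 + 180) mod 360 = 267°
S and L unchanged.
= HSL(267°, 35%, 12%)


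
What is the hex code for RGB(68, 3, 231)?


R = 68 → 44 (hex)
G = 3 → 03 (hex)
B = 231 → E7 (hex)
Hex = #4403E7


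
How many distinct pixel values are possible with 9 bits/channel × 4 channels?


Total bits = 9 bits/channel × 4 channels = 36 bits
Distinct pixel values = 2^36
= 68,719,476,736 pixel values


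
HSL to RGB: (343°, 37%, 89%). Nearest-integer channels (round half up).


H=343°, S=0.37, L=0.89
C = (1-|2L-1|)×S = (1-|0.78|)×0.37 = 0.0814
H' = H/60 = 343/60 ≈ 5.7167; X = C×(1-|H' mod 2 - 1|) ≈ 0.0231
m = L - C/2 = 0.89 - 0.0407 = 0.8493
Sector ⌊H'⌋ = 5 → (R',G',B') = (0.0814, 0.0, ≈0.0231)
RGB = ((R'+m)×255, (G'+m)×255, (B'+m)×255) = (237.3285, 216.5715, 222.45265)
Round half up → RGB(237, 217, 222)


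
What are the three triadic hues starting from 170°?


Triadic: equally spaced at 120° intervals
H1 = 170°
H2 = (170 + 120) mod 360 = 290°
H3 = (170 + 240) mod 360 = 50°
Triadic = 170°, 290°, 50°


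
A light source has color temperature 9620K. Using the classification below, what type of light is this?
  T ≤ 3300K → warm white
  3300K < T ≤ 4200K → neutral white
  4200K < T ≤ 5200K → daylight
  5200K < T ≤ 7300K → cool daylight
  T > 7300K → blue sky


Temperature: 9620K
9620K > 7300K → blue sky
Classification: blue sky


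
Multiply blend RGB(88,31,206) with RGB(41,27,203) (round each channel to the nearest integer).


Multiply: C = A×B/255, rounded to nearest integer
R: 88×41/255 = 3608/255 ≈ 14.149 → 14
G: 31×27/255 = 837/255 ≈ 3.282 → 3
B: 206×203/255 = 41818/255 ≈ 163.992 → 164
= RGB(14, 3, 164)


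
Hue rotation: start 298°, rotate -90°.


New hue = (H + rotation) mod 360
New hue = (298 -90) mod 360
= 208 mod 360
= 208°


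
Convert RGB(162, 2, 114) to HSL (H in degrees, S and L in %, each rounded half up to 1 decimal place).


Normalize: R'=162/255≈0.6353, G'=2/255≈0.0078, B'=114/255≈0.4471
Max=162/255, Min=2/255, Δ=Max-Min=160/255
L = (Max+Min)/2 = (162+2)/510 = 164/510 = 0.32156… → L = 32.2%
L ≤ 0.5 → S = Δ/(Max+Min) = 160/(162+2) = 160/164 = 0.97560… → S = 97.6%
(the 1/255 factors cancel in S and H, so raw channel differences can be used)
Max is R' → H = 60 × (((G-B)/Δ) mod 6) = 60 × (((2-114)/160) mod 6)
  (-112)/160 = -0.7; negative, so add 6 → 5.3
  H = 60 × 5.3 = 318° → H = 318.0°
= HSL(318.0°, 97.6%, 32.2%)


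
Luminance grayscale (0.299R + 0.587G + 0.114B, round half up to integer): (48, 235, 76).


Gray = 0.299×R + 0.587×G + 0.114×B
Gray = 0.299×48 + 0.587×235 + 0.114×76
Gray = 14.352 + 137.945 + 8.664
Gray = 160.961 → round half up → 161
Gray = 161


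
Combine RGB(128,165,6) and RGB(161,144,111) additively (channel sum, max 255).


Additive: each channel = min(255, C₁+C₂)
R: 128+161 = 289 → 255
G: 165+144 = 309 → 255
B: 6+111 = 117 → 117
= RGB(255, 255, 117)


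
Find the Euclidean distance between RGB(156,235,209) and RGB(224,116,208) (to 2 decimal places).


d = √[(R₁-R₂)² + (G₁-G₂)² + (B₁-B₂)²]
d = √[(156-224)² + (235-116)² + (209-208)²]
d = √[4624 + 14161 + 1]
d = √18786
d ≈ 137.06


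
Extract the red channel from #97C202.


Color: #97C202
R = 97 = 151
G = C2 = 194
B = 02 = 2
Red = 151


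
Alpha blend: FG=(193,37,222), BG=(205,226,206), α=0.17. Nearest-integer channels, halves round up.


C = α×F + (1-α)×B, with 1-α = 0.83
R: 0.17×193 + 0.83×205 = 32.81 + 170.15 = 202.96 → 203
G: 0.17×37 + 0.83×226 = 6.29 + 187.58 = 193.87 → 194
B: 0.17×222 + 0.83×206 = 37.74 + 170.98 = 208.72 → 209
= RGB(203, 194, 209)


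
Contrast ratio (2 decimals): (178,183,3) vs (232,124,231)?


Linearize each sRGB channel c=v/255: c/12.92 if c ≤ 0.04045 else ((c+0.055)/1.055)^2.4
L = 0.2126×R_lin + 0.7152×G_lin + 0.0722×B_lin
Color 1 (178,183,3):
  R=178: 178/255≈0.6980 > 0.04045 → ((0.6980+0.055)/1.055)^2.4 ≈ 0.44520
  G=183: 183/255≈0.7176 > 0.04045 → ((0.7176+0.055)/1.055)^2.4 ≈ 0.47353
  B=3: 3/255≈0.0118 ≤ 0.04045 → 0.0118/12.92 ≈ 0.00091
  L1 = 0.2126×0.44520 + 0.7152×0.47353 + 0.0722×0.00091 ≈ 0.43339
Color 2 (232,124,231):
  R=232: 232/255≈0.9098 > 0.04045 → ((0.9098+0.055)/1.055)^2.4 ≈ 0.80695
  G=124: 124/255≈0.4863 > 0.04045 → ((0.4863+0.055)/1.055)^2.4 ≈ 0.20156
  B=231: 231/255≈0.9059 > 0.04045 → ((0.9059+0.055)/1.055)^2.4 ≈ 0.79910
  L2 = 0.2126×0.80695 + 0.7152×0.20156 + 0.0722×0.79910 ≈ 0.37341
Lighter = 0.43339, Darker = 0.37341
Ratio = (L_lighter + 0.05) / (L_darker + 0.05)
Ratio = (0.43339 + 0.05) / (0.37341 + 0.05) = 0.48339 / 0.42341 ≈ 1.1417
Ratio ≈ 1.14:1


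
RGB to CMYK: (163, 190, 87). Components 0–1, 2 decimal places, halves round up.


R'=163/255≈0.6392, G'=190/255≈0.7451, B'=87/255≈0.3412
K = 1 - max(R',G',B') = 1 - 190/255 = 65/255 = 0.25490… → 0.25
(1-R'-K)/(1-K) simplifies to (max-R)/max with max = 190:
C = (190-163)/190 = 27/190 = 0.14210… → 0.14
M = (190-190)/190 = 0/190 = 0 → 0.00
Y = (190-87)/190 = 103/190 = 0.54210… → 0.54
= CMYK(0.14, 0.00, 0.54, 0.25)


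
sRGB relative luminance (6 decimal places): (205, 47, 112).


Linearize each channel (sRGB transfer function): c = v/255; c_lin = c/12.92 if c ≤ 0.04045, else ((c+0.055)/1.055)^2.4
  R: 205/255 ≈ 0.803922 > 0.04045 → ((0.803922+0.055)/1.055)^2.4 ≈ 0.610496
  G: 47/255 ≈ 0.184314 > 0.04045 → ((0.184314+0.055)/1.055)^2.4 ≈ 0.028426
  B: 112/255 ≈ 0.439216 > 0.04045 → ((0.439216+0.055)/1.055)^2.4 ≈ 0.162029
R_lin = 0.610496, G_lin = 0.028426, B_lin = 0.162029
L = 0.2126×R + 0.7152×G + 0.0722×B
L = 0.2126×0.610496 + 0.7152×0.028426 + 0.0722×0.162029
L ≈ 0.161820


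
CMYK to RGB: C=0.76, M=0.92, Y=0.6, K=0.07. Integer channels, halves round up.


R = 255 × (1-C) × (1-K) = 255 × 0.24 × 0.93 = 56.916 → 57
G = 255 × (1-M) × (1-K) = 255 × 0.08 × 0.93 = 18.972 → 19
B = 255 × (1-Y) × (1-K) = 255 × 0.40 × 0.93 = 94.86 → 95
= RGB(57, 19, 95)


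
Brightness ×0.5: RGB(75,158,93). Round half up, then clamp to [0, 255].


Multiply each channel by 0.5, round half up, clamp to [0, 255]
R: 75×0.5 = 37.5 → round → 38
G: 158×0.5 = 79
B: 93×0.5 = 46.5 → round → 47
= RGB(38, 79, 47)


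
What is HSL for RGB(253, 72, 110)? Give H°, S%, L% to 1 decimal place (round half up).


Normalize: R'=253/255≈0.9922, G'=72/255≈0.2824, B'=110/255≈0.4314
Max=253/255, Min=72/255, Δ=Max-Min=181/255
L = (Max+Min)/2 = (253+72)/510 = 325/510 = 0.63725… → L = 63.7%
L > 0.5 → S = Δ/(2-Max-Min) = 181/(510-253-72) = 181/185 = 0.97837… → S = 97.8%
(the 1/255 factors cancel in S and H, so raw channel differences can be used)
Max is R' → H = 60 × (((G-B)/Δ) mod 6) = 60 × (((72-110)/181) mod 6)
  (-38)/181 = -0.2099…; negative, so add 6 → 5.7900…
  H = 60 × 5.7900… = 347.403…° → H = 347.4°
= HSL(347.4°, 97.8%, 63.7%)


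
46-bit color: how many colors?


Colors = 2^bits = 2^46
= 70,368,744,177,664 colors


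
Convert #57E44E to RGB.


57 → 87 (R)
E4 → 228 (G)
4E → 78 (B)
= RGB(87, 228, 78)


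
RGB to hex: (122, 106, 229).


R = 122 → 7A (hex)
G = 106 → 6A (hex)
B = 229 → E5 (hex)
Hex = #7A6AE5


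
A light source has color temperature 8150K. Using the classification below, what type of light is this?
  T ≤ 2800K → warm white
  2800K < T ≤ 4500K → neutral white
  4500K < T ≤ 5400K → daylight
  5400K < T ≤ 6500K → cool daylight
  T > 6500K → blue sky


Temperature: 8150K
8150K > 6500K → blue sky
Classification: blue sky
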